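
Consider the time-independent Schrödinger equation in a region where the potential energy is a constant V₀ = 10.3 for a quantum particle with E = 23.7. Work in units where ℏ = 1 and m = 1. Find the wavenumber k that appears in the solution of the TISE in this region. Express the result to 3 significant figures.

k = 5.18

With E > V₀ the solution is oscillatory, ψ ∝ e^{±ikx} with k = √(2m(E − V₀))/ℏ.
k = √(2 × 1 × 13.4) = 5.177.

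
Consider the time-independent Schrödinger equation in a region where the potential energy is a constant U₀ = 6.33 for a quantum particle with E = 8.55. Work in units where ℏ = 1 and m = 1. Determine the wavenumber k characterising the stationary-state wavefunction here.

With E > U₀ the solution is oscillatory, ψ ∝ e^{±ikx} with k = √(2m(E − U₀))/ℏ.
k = √(2 × 1 × 2.22) = 2.107.

k = 2.11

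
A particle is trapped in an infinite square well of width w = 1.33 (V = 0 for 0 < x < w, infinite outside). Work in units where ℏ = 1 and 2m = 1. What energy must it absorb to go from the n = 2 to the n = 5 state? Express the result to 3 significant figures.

ΔE = 117

E_n = n²π²ℏ²/(2mw²), so ΔE = (5² − 2²) π²ℏ²/(2mw²).
ΔE = 21 × π² / (2 × 0.5 × 1.33²) = 117.2.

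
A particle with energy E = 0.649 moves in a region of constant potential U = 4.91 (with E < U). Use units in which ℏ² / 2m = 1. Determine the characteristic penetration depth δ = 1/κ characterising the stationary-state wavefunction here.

δ = 0.484

Since E < U the TISE in this region is ψ'' = κ²ψ with κ = √(2m(U − E))/ℏ.
κ = √(2 × 0.5 × 4.261) = 2.064. The penetration depth is δ = 1/κ = 0.484.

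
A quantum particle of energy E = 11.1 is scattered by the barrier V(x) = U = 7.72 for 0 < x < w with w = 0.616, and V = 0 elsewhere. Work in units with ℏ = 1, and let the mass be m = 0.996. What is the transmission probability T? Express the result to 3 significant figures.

T = 0.716

Above the barrier the interior wavenumber is k₂ = √(2m(E − U))/ℏ = 2.595, giving phase k₂w = 1.598.
Matching at both interfaces gives T⁻¹ = 1 + U² sin²(k₂w) / [4E(E − U)] = 1.397, hence T = 0.716.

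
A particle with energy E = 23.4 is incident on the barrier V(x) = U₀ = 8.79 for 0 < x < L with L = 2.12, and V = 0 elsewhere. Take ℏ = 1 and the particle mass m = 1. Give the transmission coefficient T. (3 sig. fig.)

T = 0.957

E > U₀: inside the barrier k₂ = √(2m(E − U₀))/ℏ = 5.406, k₂L = 11.46.
Matching at both interfaces gives T⁻¹ = 1 + U₀² sin²(k₂L) / [4E(E − U₀)] = 1.045, hence T = 0.957.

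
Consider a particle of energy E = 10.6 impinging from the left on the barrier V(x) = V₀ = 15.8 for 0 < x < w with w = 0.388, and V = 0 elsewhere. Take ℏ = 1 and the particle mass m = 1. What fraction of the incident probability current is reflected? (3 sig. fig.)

Since E < V₀ the interior solution is evanescent with decay constant κ = √(2m(V₀ − E))/ℏ = 3.225.
κw = 1.251, sinh(κw) = 1.604.
The exact tunnelling result is T⁻¹ = 1 + V₀² sinh²(κw) / [4E(V₀ − E)] = 3.914, so T = 0.255.
R = 1 − T = 0.745.

R = 0.745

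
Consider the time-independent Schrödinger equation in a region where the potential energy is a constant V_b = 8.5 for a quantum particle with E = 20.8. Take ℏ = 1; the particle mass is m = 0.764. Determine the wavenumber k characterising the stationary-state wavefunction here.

k = 4.34

With E > V_b the solution is oscillatory, ψ ∝ e^{±ikx} with k = √(2m(E − V_b))/ℏ.
k = √(2 × 0.764 × 12.3) = 4.335.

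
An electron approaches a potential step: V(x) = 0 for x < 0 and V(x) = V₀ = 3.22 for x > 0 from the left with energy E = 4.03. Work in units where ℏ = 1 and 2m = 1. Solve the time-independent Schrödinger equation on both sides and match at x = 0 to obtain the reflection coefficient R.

R = 0.145

On each side the TISE gives plane waves with k = √(2m(E − V))/ℏ: k₁ = √(2·½·4.03) = 2.007, k₂ = √(2·½·0.81) = 0.9000.
Matching ψ and ψ′ at x = 0 gives r = (k₁ − k₂)/(k₁ + k₂), so R = r² = 0.1451 and T = 1 − R = 0.8549.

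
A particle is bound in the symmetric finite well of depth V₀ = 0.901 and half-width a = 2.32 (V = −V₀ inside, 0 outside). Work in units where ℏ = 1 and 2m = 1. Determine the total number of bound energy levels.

Define the well-strength parameter z₀ = (a/ℏ)√(2mV₀) = 2.32 × √(2·0.5·0.901) = 2.202.
A new bound state (alternating even/odd) appears each time z₀ passes a multiple of π/2, so N = ⌊2z₀/π⌋ + 1 = ⌊1.402⌋ + 1 = 2.

N = 2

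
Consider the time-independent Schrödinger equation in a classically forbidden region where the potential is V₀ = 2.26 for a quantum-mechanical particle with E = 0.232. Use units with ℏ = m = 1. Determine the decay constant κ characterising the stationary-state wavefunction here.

Since E < V₀ the TISE in this region is ψ'' = κ²ψ with κ = √(2m(V₀ − E))/ℏ.
κ = √(2 × 1 × 2.028) = 2.014.

κ = 2.01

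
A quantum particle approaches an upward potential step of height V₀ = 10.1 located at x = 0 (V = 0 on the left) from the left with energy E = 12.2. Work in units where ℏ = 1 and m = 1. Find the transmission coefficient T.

T = 0.829

The wavenumbers are k₁ = √(2mE)/ℏ = 4.940 on the left and k₂ = √(2m(E − V₀))/ℏ = 2.049 on the right.
Continuity of ψ and ψ′ at the step yields the reflection amplitude r = (k₁ − k₂)/(k₁ + k₂) = 0.4135; thus R = |r|² = 0.1710, T = 0.8290.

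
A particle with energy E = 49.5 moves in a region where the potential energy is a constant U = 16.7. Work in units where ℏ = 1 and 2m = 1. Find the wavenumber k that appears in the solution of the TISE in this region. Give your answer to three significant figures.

k = 5.73

With E > U the solution is oscillatory, ψ ∝ e^{±ikx} with k = √(2m(E − U))/ℏ.
k = √(2 × 0.5 × 32.8) = 5.727.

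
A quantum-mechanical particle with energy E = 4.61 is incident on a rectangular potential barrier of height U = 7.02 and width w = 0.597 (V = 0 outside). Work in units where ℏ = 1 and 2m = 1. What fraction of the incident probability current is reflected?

R = 0.557

Since E < U the interior solution is evanescent with decay constant κ = √(2m(U − E))/ℏ = 1.552.
κw = 0.9268, sinh(κw) = 1.065.
Matching ψ, ψ′ at both faces gives T = [1 + U² sinh²(κw) / (4E(U − E))]⁻¹ = 1/2.258 = 0.443.
R = 1 − T = 0.557.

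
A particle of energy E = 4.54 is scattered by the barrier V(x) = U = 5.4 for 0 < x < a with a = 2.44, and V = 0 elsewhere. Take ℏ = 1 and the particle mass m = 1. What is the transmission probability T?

T = 0.00356

E < U: inside the barrier ψ ∝ e^{±κx} with κ = √(2m(U − E))/ℏ = 1.311.
κa = 3.200, sinh(κa) = 12.25.
The exact tunnelling result is T⁻¹ = 1 + U² sinh²(κa) / [4E(U − E)] = 281.0, so T = 0.00356.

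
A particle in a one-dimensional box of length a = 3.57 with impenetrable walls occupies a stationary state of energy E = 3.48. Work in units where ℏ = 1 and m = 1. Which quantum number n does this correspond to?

From E_n = n²π²ℏ²/(2ma²) invert to n = √(2ma²E)/(πℏ).
n = (3.57/π) × √(2 × 1 × 3.48) = 2.998 → n = 3.

n = 3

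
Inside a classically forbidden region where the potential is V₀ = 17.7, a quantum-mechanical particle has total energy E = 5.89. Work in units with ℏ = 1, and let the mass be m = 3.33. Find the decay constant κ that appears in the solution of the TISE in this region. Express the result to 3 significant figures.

Since E < V₀ the TISE in this region is ψ'' = κ²ψ with κ = √(2m(V₀ − E))/ℏ.
κ = √(2 × 3.33 × 11.81) = 8.869.

κ = 8.87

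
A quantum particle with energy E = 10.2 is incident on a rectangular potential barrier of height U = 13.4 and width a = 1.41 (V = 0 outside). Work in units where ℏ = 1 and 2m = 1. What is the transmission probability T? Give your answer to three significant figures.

T = 0.0186

E < U: inside the barrier ψ ∝ e^{±κx} with κ = √(2m(U − E))/ℏ = 1.789.
κa = 2.522, sinh(κa) = 6.188.
Matching ψ, ψ′ at both faces gives T = [1 + U² sinh²(κa) / (4E(U − E))]⁻¹ = 1/53.67 = 0.0186.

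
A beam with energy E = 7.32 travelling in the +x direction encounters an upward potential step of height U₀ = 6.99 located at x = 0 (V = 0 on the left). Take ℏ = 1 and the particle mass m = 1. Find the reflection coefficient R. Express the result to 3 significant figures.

The wavenumbers are k₁ = √(2mE)/ℏ = 3.826 on the left and k₂ = √(2m(E − U₀))/ℏ = 0.8124 on the right.
Matching ψ and ψ′ at x = 0 gives r = (k₁ − k₂)/(k₁ + k₂), so R = r² = 0.4221 and T = 1 − R = 0.5779.

R = 0.422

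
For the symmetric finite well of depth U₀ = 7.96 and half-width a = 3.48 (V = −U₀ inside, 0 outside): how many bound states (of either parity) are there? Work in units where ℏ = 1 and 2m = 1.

N = 7

Define the well-strength parameter z₀ = (a/ℏ)√(2mU₀) = 3.48 × √(2·0.5·7.96) = 9.818.
A new bound state (alternating even/odd) appears each time z₀ passes a multiple of π/2, so N = ⌊2z₀/π⌋ + 1 = ⌊6.251⌋ + 1 = 7.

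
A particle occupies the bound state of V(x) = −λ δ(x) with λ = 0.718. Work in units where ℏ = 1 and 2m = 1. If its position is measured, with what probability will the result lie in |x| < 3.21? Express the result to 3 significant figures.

The normalised bound state is ψ = √κ e^{−κ|x|} with κ = mλ/ℏ² = 0.3590.
P(|x| < d) = ∫_{−d}^{d} κ e^{−2κ|x|} dx = 1 − e^{−2κd} = 1 − e^{−2.305} = 0.9002.

P = 0.900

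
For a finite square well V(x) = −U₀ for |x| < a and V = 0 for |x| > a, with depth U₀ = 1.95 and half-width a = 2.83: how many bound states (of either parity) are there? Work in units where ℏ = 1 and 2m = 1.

The dimensionless depth is z₀ = a√(2mU₀)/ℏ = 2.83 × √(1.950) = 3.952.
A new bound state (alternating even/odd) appears each time z₀ passes a multiple of π/2, so N = ⌊2z₀/π⌋ + 1 = ⌊2.516⌋ + 1 = 3.

N = 3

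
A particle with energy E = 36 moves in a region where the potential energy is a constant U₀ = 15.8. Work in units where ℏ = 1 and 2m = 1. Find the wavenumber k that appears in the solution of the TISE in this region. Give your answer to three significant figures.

With E > U₀ the solution is oscillatory, ψ ∝ e^{±ikx} with k = √(2m(E − U₀))/ℏ.
k = √(2 × 0.5 × 20.2) = 4.494.

k = 4.49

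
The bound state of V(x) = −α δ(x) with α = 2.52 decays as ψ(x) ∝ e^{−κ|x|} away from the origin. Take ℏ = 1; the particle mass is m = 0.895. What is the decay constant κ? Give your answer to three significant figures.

κ = 2.26

Integrating the TISE across x = 0 gives the cusp condition ψ'(0⁺) − ψ'(0⁻) = −(2mα/ℏ²)ψ(0).
With ψ ∝ e^{−κ|x|} this yields −2κ = −2mα/ℏ², so κ = mα/ℏ² = 2.255.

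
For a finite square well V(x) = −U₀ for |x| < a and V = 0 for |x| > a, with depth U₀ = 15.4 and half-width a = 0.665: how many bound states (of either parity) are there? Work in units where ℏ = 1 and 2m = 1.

N = 2

The dimensionless depth is z₀ = a√(2mU₀)/ℏ = 0.665 × √(15.40) = 2.610.
A new bound state (alternating even/odd) appears each time z₀ passes a multiple of π/2, so N = ⌊2z₀/π⌋ + 1 = ⌊1.661⌋ + 1 = 2.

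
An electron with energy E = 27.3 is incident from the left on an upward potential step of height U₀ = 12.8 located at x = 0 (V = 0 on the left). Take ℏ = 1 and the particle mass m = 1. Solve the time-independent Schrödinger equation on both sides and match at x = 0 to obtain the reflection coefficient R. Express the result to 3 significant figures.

R = 0.0246

The wavenumbers are k₁ = √(2mE)/ℏ = 7.389 on the left and k₂ = √(2m(E − U₀))/ℏ = 5.385 on the right.
Continuity of ψ and ψ′ at the step yields the reflection amplitude r = (k₁ − k₂)/(k₁ + k₂) = 0.1569; thus R = |r|² = 0.02461, T = 0.9754.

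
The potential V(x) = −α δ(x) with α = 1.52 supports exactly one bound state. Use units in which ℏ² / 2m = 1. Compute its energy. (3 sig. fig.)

E = -0.578

The bound state is ψ(x) = √κ e^{−κ|x|}. The derivative jump ψ'(0⁺) − ψ'(0⁻) = −(2mα/ℏ²)ψ(0) fixes κ = mα/ℏ² = 0.7600.
Then E = −ℏ²κ²/(2m) = −mα²/(2ℏ²) = -0.5776.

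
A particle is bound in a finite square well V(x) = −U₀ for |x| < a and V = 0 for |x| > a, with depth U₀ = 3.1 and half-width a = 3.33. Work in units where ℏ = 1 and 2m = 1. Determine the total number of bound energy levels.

Define the well-strength parameter z₀ = (a/ℏ)√(2mU₀) = 3.33 × √(2·0.5·3.1) = 5.863.
The even/odd transcendental equations gain one root per π/2 in z₀, giving N = 1 + ⌊2z₀/π⌋ = 1 + ⌊3.733⌋ = 4.

N = 4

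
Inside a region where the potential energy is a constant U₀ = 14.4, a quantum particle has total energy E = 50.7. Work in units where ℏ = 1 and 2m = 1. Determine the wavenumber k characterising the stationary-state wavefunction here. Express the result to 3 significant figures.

k = 6.02

With E > U₀ the solution is oscillatory, ψ ∝ e^{±ikx} with k = √(2m(E − U₀))/ℏ.
k = √(2 × 0.5 × 36.3) = 6.025.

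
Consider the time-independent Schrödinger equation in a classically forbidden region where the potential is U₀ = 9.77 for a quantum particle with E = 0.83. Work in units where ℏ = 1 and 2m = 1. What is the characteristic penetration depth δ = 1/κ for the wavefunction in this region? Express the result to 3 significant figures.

δ = 0.334

Since E < U₀ the TISE in this region is ψ'' = κ²ψ with κ = √(2m(U₀ − E))/ℏ.
κ = √(2 × 0.5 × 8.94) = 2.990. The penetration depth is δ = 1/κ = 0.334.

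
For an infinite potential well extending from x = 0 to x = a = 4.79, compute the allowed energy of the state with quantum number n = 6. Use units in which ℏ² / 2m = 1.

E = 15.5

Requiring ψ(0) = ψ(a) = 0 quantises k = nπ/a, hence E_n = ℏ²k²/2m = n²π²ℏ²/(2ma²).
E_6 = 6² × π² / (2 × 0.5 × 4.79²) = 15.49.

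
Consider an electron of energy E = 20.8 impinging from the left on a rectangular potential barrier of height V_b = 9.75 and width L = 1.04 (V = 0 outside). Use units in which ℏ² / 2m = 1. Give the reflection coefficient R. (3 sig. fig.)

E > V_b: inside the barrier k₂ = √(2m(E − V_b))/ℏ = 3.324, k₂L = 3.457.
T = [1 + V_b² sin²(k₂L) / (4E(E − V_b))]⁻¹ = 1/1.010 = 0.990.
R = 1 − T = 0.00986.

R = 0.00986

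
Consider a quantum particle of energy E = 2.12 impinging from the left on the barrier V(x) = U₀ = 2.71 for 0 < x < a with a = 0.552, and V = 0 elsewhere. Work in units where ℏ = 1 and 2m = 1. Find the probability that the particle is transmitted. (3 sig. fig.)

T = 0.781

E < U₀: inside the barrier ψ ∝ e^{±κx} with κ = √(2m(U₀ − E))/ℏ = 0.7681.
κa = 0.4240, sinh(κa) = 0.4368.
The exact tunnelling result is T⁻¹ = 1 + U₀² sinh²(κa) / [4E(U₀ − E)] = 1.280, so T = 0.781.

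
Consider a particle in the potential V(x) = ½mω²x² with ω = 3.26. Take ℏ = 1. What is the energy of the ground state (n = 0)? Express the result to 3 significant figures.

Using E_n = (n + ½)ℏω: E_0 = 0.5 × 3.26 = 1.630.

E = 1.63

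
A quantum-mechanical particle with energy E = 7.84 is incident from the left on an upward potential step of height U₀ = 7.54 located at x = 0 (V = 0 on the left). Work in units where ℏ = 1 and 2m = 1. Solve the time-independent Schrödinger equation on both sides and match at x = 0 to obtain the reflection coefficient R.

On each side the TISE gives plane waves with k = √(2m(E − V))/ℏ: k₁ = √(2·½·7.84) = 2.800, k₂ = √(2·½·0.3) = 0.5477.
Continuity of ψ and ψ′ at the step yields the reflection amplitude r = (k₁ − k₂)/(k₁ + k₂) = 0.6728; thus R = |r|² = 0.4526, T = 0.5474.

R = 0.453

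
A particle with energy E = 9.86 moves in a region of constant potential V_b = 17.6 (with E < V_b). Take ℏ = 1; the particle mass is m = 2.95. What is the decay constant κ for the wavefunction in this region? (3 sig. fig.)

κ = 6.76

Since E < V_b the TISE in this region is ψ'' = κ²ψ with κ = √(2m(V_b − E))/ℏ.
κ = √(2 × 2.95 × 7.74) = 6.758.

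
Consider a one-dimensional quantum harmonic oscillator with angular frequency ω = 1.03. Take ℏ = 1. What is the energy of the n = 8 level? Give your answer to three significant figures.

E = 8.76

Using E_n = (n + ½)ℏω: E_8 = 8.5 × 1.03 = 8.755.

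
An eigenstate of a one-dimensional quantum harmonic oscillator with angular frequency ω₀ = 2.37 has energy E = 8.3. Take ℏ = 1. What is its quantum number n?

n = 3

E_n = ℏω₀(n + ½) ⇒ n = E/(ℏω₀) − ½ = 8.3/2.37 − 0.5 = 3.002 → n = 3.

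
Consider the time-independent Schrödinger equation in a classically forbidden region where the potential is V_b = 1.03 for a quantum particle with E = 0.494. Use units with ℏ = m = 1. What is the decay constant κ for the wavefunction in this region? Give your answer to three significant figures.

κ = 1.04

Since E < V_b the TISE in this region is ψ'' = κ²ψ with κ = √(2m(V_b − E))/ℏ.
κ = √(2 × 1 × 0.536) = 1.035.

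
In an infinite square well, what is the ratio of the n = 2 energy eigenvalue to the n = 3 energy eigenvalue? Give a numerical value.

E_n = n²π²ℏ²/(2mL²) so the ratio is n₂²/n₁² = 4/9 = 0.444444.

0.444444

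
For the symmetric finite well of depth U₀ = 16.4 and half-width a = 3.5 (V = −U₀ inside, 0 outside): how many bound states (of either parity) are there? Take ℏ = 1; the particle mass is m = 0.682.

N = 11

The dimensionless depth is z₀ = a√(2mU₀)/ℏ = 3.5 × √(22.37) = 16.55.
A new bound state (alternating even/odd) appears each time z₀ passes a multiple of π/2, so N = ⌊2z₀/π⌋ + 1 = ⌊10.54⌋ + 1 = 11.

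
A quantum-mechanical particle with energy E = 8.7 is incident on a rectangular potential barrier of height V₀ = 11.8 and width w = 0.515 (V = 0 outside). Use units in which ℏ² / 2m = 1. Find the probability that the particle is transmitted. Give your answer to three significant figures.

T = 0.419

E < V₀: inside the barrier ψ ∝ e^{±κx} with κ = √(2m(V₀ − E))/ℏ = 1.761.
κw = 0.9068, sinh(κw) = 1.036.
Matching ψ, ψ′ at both faces gives T = [1 + V₀² sinh²(κw) / (4E(V₀ − E))]⁻¹ = 1/2.386 = 0.419.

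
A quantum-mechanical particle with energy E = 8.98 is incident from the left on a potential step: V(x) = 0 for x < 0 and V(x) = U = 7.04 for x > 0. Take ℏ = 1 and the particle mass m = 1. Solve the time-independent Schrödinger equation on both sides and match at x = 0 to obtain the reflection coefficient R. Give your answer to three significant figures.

The wavenumbers are k₁ = √(2mE)/ℏ = 4.238 on the left and k₂ = √(2m(E − U))/ℏ = 1.970 on the right.
Continuity of ψ and ψ′ at the step yields the reflection amplitude r = (k₁ − k₂)/(k₁ + k₂) = 0.3654; thus R = |r|² = 0.1335, T = 0.8665.

R = 0.134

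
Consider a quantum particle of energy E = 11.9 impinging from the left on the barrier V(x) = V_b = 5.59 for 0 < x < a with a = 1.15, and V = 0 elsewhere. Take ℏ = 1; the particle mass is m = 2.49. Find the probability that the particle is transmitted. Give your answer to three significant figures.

E > V_b: inside the barrier k₂ = √(2m(E − V_b))/ℏ = 5.606, k₂a = 6.447.
Matching at both interfaces gives T⁻¹ = 1 + V_b² sin²(k₂a) / [4E(E − V_b)] = 1.003, hence T = 0.997.

T = 0.997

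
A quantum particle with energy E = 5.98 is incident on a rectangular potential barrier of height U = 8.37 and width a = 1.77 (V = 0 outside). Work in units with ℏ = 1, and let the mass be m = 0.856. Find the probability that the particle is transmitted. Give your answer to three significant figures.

Since E < U the interior solution is evanescent with decay constant κ = √(2m(U − E))/ℏ = 2.023.
κa = 3.580, sinh(κa) = 17.93.
Matching ψ, ψ′ at both faces gives T = [1 + U² sinh²(κa) / (4E(U − E))]⁻¹ = 1/394.9 = 0.00253.

T = 0.00253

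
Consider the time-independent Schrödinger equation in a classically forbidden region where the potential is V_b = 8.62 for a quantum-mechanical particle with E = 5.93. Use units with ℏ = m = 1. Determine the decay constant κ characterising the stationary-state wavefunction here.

κ = 2.32

Since E < V_b the TISE in this region is ψ'' = κ²ψ with κ = √(2m(V_b − E))/ℏ.
κ = √(2 × 1 × 2.69) = 2.319.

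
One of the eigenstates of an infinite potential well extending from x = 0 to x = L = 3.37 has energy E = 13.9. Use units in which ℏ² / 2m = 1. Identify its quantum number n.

For an infinite well E_n = n²π²ℏ²/(2mL²), so n = (L/πℏ)√(2mE).
n = (3.37/π) × √(2 × 0.5 × 13.9) = 3.999 → n = 4.

n = 4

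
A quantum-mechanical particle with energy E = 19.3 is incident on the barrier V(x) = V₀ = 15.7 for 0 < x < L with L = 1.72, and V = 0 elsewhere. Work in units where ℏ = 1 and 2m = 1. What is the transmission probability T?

Above the barrier the interior wavenumber is k₂ = √(2m(E − V₀))/ℏ = 1.897, giving phase k₂L = 3.263.
Matching at both interfaces gives T⁻¹ = 1 + V₀² sin²(k₂L) / [4E(E − V₀)] = 1.013, hence T = 0.987.

T = 0.987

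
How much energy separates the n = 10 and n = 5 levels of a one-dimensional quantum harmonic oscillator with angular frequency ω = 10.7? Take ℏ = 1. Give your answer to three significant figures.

E_n = ℏω(n + ½), so ΔE = (10 − 5) ℏω = 5 × 10.7 = 53.50.

ΔE = 53.5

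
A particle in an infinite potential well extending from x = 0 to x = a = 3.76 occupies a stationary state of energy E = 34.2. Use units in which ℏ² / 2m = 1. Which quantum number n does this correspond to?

n = 7

From E_n = n²π²ℏ²/(2ma²) invert to n = √(2ma²E)/(πℏ).
n = (3.76/π) × √(2 × 0.5 × 34.2) = 6.999 → n = 7.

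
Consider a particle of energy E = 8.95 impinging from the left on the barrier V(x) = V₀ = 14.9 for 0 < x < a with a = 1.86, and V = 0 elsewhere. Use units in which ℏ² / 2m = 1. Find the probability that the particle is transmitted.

E < V₀: inside the barrier ψ ∝ e^{±κx} with κ = √(2m(V₀ − E))/ℏ = 2.439.
κa = 4.537, sinh(κa) = 46.70.
Matching ψ, ψ′ at both faces gives T = [1 + V₀² sinh²(κa) / (4E(V₀ − E))]⁻¹ = 1/2274 = 0.000440.

T = 0.000440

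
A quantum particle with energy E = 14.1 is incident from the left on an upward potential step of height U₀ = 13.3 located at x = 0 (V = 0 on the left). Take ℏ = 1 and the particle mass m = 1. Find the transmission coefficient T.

The wavenumbers are k₁ = √(2mE)/ℏ = 5.310 on the left and k₂ = √(2m(E − U₀))/ℏ = 1.265 on the right.
Continuity of ψ and ψ′ at the step yields the reflection amplitude r = (k₁ − k₂)/(k₁ + k₂) = 0.6153; thus R = |r|² = 0.3785, T = 0.6215.

T = 0.621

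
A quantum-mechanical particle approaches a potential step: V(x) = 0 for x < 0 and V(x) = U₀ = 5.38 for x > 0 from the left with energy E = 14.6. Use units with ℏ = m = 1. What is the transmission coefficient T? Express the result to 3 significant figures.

T = 0.987

The wavenumbers are k₁ = √(2mE)/ℏ = 5.404 on the left and k₂ = √(2m(E − U₀))/ℏ = 4.294 on the right.
Matching ψ and ψ′ at x = 0 gives r = (k₁ − k₂)/(k₁ + k₂), so R = r² = 0.01309 and T = 1 − R = 0.9869.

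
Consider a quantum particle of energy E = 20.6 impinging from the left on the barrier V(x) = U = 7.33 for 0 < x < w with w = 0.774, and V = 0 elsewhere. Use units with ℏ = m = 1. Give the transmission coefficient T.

T = 0.973

E > U: inside the barrier k₂ = √(2m(E − U))/ℏ = 5.152, k₂w = 3.987.
T = [1 + U² sin²(k₂w) / (4E(E − U))]⁻¹ = 1/1.028 = 0.973.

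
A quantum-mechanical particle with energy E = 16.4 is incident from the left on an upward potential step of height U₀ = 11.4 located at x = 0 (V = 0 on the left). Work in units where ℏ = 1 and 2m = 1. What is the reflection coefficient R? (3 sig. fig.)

R = 0.0832

The wavenumbers are k₁ = √(2mE)/ℏ = 4.050 on the left and k₂ = √(2m(E − U₀))/ℏ = 2.236 on the right.
Continuity of ψ and ψ′ at the step yields the reflection amplitude r = (k₁ − k₂)/(k₁ + k₂) = 0.2885; thus R = |r|² = 0.08325, T = 0.9168.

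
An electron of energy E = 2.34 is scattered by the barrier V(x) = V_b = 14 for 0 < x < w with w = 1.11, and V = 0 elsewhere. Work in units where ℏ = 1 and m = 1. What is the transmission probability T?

T = 0.0000492

E < V_b: inside the barrier ψ ∝ e^{±κx} with κ = √(2m(V_b − E))/ℏ = 4.829.
κw = 5.360, sinh(κw) = 106.4.
Matching ψ, ψ′ at both faces gives T = [1 + V_b² sinh²(κw) / (4E(V_b − E))]⁻¹ = 1/20330 = 0.0000492.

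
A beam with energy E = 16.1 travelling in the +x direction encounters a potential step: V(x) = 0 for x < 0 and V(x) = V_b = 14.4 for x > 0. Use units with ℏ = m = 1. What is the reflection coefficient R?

R = 0.260

The wavenumbers are k₁ = √(2mE)/ℏ = 5.675 on the left and k₂ = √(2m(E − V_b))/ℏ = 1.844 on the right.
Matching ψ and ψ′ at x = 0 gives r = (k₁ − k₂)/(k₁ + k₂), so R = r² = 0.2596 and T = 1 − R = 0.7404.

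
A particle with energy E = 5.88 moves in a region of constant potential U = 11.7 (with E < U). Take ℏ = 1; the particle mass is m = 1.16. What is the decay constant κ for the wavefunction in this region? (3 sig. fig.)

Since E < U the TISE in this region is ψ'' = κ²ψ with κ = √(2m(U − E))/ℏ.
κ = √(2 × 1.16 × 5.82) = 3.675.

κ = 3.67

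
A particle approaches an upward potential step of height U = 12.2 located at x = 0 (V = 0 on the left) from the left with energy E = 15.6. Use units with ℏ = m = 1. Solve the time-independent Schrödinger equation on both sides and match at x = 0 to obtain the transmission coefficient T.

T = 0.868

The wavenumbers are k₁ = √(2mE)/ℏ = 5.586 on the left and k₂ = √(2m(E − U))/ℏ = 2.608 on the right.
Continuity of ψ and ψ′ at the step yields the reflection amplitude r = (k₁ − k₂)/(k₁ + k₂) = 0.3635; thus R = |r|² = 0.1321, T = 0.8679.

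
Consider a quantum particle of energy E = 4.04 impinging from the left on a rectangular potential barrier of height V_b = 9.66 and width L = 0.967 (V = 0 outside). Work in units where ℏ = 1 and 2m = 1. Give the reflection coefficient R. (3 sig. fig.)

R = 0.961

E < V_b: inside the barrier ψ ∝ e^{±κx} with κ = √(2m(V_b − E))/ℏ = 2.371.
κL = 2.292, sinh(κL) = 4.899.
Matching ψ, ψ′ at both faces gives T = [1 + V_b² sinh²(κL) / (4E(V_b − E))]⁻¹ = 1/25.66 = 0.0390.
R = 1 − T = 0.961.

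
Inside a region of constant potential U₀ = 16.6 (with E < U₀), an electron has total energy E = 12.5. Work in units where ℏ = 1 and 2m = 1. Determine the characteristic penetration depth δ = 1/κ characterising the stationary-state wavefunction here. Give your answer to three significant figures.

δ = 0.494

Since E < U₀ the TISE in this region is ψ'' = κ²ψ with κ = √(2m(U₀ − E))/ℏ.
κ = √(2 × 0.5 × 4.1) = 2.025. The penetration depth is δ = 1/κ = 0.494.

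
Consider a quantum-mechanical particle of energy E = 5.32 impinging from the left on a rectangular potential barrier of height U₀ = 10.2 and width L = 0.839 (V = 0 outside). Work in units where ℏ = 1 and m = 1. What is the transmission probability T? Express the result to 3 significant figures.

Since E < U₀ the interior solution is evanescent with decay constant κ = √(2m(U₀ − E))/ℏ = 3.124.
κL = 2.621, sinh(κL) = 6.839.
The exact tunnelling result is T⁻¹ = 1 + U₀² sinh²(κL) / [4E(U₀ − E)] = 47.86, so T = 0.0209.

T = 0.0209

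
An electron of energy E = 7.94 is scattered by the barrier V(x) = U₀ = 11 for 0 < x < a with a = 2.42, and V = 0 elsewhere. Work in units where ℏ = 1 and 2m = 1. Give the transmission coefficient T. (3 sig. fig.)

T = 0.000676

E < U₀: inside the barrier ψ ∝ e^{±κx} with κ = √(2m(U₀ − E))/ℏ = 1.749.
κa = 4.233, sinh(κa) = 34.46.
Matching ψ, ψ′ at both faces gives T = [1 + U₀² sinh²(κa) / (4E(U₀ − E))]⁻¹ = 1/1480 = 0.000676.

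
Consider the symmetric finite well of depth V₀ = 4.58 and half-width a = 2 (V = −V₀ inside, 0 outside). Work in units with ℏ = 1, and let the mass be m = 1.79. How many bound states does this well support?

N = 6

The dimensionless depth is z₀ = a√(2mV₀)/ℏ = 2 × √(16.40) = 8.098.
A new bound state (alternating even/odd) appears each time z₀ passes a multiple of π/2, so N = ⌊2z₀/π⌋ + 1 = ⌊5.156⌋ + 1 = 6.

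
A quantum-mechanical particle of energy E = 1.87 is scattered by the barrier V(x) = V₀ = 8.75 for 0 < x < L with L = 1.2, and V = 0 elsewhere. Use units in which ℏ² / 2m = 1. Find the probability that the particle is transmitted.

T = 0.00495

E < V₀: inside the barrier ψ ∝ e^{±κx} with κ = √(2m(V₀ − E))/ℏ = 2.623.
κL = 3.148, sinh(κL) = 11.62.
Matching ψ, ψ′ at both faces gives T = [1 + V₀² sinh²(κL) / (4E(V₀ − E))]⁻¹ = 1/201.8 = 0.00495.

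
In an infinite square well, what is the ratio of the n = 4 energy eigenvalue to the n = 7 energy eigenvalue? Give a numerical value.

0.326531

E_n = n²π²ℏ²/(2mL²) so the ratio is n₂²/n₁² = 16/49 = 0.326531.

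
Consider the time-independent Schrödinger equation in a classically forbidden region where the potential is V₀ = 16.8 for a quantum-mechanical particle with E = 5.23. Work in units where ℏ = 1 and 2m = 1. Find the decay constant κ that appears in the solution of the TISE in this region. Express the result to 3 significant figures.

κ = 3.40

Since E < V₀ the TISE in this region is ψ'' = κ²ψ with κ = √(2m(V₀ − E))/ℏ.
κ = √(2 × 0.5 × 11.57) = 3.401.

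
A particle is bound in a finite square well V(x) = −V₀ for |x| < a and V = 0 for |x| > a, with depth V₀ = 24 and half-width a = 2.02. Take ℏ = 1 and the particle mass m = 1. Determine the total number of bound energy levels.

Define the well-strength parameter z₀ = (a/ℏ)√(2mV₀) = 2.02 × √(2·1·24) = 13.99.
The even/odd transcendental equations gain one root per π/2 in z₀, giving N = 1 + ⌊2z₀/π⌋ = 1 + ⌊8.909⌋ = 9.

N = 9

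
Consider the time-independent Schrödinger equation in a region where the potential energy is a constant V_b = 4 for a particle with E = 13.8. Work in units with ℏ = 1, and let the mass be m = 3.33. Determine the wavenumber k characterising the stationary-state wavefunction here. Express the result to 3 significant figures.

With E > V_b the solution is oscillatory, ψ ∝ e^{±ikx} with k = √(2m(E − V_b))/ℏ.
k = √(2 × 3.33 × 9.8) = 8.079.

k = 8.08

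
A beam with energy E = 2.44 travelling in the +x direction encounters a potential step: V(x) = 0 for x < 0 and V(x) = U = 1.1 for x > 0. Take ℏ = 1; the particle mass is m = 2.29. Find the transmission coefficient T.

On each side the TISE gives plane waves with k = √(2m(E − V))/ℏ: k₁ = √(2·2.29·2.44) = 3.343, k₂ = √(2·2.29·1.34) = 2.477.
Matching ψ and ψ′ at x = 0 gives r = (k₁ − k₂)/(k₁ + k₂), so R = r² = 0.02212 and T = 1 − R = 0.9779.

T = 0.978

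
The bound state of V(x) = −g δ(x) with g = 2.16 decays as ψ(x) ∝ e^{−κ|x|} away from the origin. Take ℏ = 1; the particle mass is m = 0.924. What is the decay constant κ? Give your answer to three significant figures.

κ = 2.00

Integrating the TISE across x = 0 gives the cusp condition ψ'(0⁺) − ψ'(0⁻) = −(2mg/ℏ²)ψ(0).
With ψ ∝ e^{−κ|x|} this yields −2κ = −2mg/ℏ², so κ = mg/ℏ² = 1.996.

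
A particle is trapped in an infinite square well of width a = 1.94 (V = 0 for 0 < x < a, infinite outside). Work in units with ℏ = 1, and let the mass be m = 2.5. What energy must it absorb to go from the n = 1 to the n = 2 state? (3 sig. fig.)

ΔE = 1.57

E_n = n²π²ℏ²/(2ma²), so ΔE = (2² − 1²) π²ℏ²/(2ma²).
ΔE = 3 × π² / (2 × 2.5 × 1.94²) = 1.573.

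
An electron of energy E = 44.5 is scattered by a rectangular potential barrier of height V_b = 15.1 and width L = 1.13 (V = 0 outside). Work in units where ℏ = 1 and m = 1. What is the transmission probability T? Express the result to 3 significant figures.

T = 0.980

E > V_b: inside the barrier k₂ = √(2m(E − V_b))/ℏ = 7.668, k₂L = 8.665.
Matching at both interfaces gives T⁻¹ = 1 + V_b² sin²(k₂L) / [4E(E − V_b)] = 1.021, hence T = 0.980.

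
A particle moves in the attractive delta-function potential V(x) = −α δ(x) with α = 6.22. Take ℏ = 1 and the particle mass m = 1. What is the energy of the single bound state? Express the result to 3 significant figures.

The bound state is ψ(x) = √κ e^{−κ|x|}. The derivative jump ψ'(0⁺) − ψ'(0⁻) = −(2mα/ℏ²)ψ(0) fixes κ = mα/ℏ² = 6.220.
Then E = −ℏ²κ²/(2m) = −mα²/(2ℏ²) = -19.34.

E = -19.3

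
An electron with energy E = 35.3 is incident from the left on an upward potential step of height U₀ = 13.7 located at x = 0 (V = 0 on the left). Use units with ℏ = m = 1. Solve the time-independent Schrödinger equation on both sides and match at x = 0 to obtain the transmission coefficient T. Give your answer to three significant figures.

The wavenumbers are k₁ = √(2mE)/ℏ = 8.402 on the left and k₂ = √(2m(E − U₀))/ℏ = 6.573 on the right.
Matching ψ and ψ′ at x = 0 gives r = (k₁ − k₂)/(k₁ + k₂), so R = r² = 0.01493 and T = 1 − R = 0.9851.

T = 0.985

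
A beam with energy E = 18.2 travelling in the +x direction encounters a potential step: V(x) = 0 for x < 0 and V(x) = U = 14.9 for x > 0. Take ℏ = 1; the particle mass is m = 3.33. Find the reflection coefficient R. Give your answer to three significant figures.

R = 0.162

On each side the TISE gives plane waves with k = √(2m(E − V))/ℏ: k₁ = √(2·3.33·18.2) = 11.01, k₂ = √(2·3.33·3.3) = 4.688.
Continuity of ψ and ψ′ at the step yields the reflection amplitude r = (k₁ − k₂)/(k₁ + k₂) = 0.4027; thus R = |r|² = 0.1622, T = 0.8378.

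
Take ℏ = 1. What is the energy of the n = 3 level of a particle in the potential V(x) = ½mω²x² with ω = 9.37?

Using E_n = (n + ½)ℏω: E_3 = 3.5 × 9.37 = 32.80.

E = 32.8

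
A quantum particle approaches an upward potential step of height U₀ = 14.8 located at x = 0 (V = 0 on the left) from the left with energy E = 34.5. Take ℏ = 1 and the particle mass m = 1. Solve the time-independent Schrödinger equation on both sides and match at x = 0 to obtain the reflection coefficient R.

The wavenumbers are k₁ = √(2mE)/ℏ = 8.307 on the left and k₂ = √(2m(E − U₀))/ℏ = 6.277 on the right.
Matching ψ and ψ′ at x = 0 gives r = (k₁ − k₂)/(k₁ + k₂), so R = r² = 0.01937 and T = 1 − R = 0.9806.

R = 0.0194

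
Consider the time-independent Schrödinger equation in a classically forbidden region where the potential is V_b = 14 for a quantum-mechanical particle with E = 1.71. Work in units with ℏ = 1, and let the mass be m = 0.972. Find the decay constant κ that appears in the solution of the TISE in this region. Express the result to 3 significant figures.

κ = 4.89

Since E < V_b the TISE in this region is ψ'' = κ²ψ with κ = √(2m(V_b − E))/ℏ.
κ = √(2 × 0.972 × 12.29) = 4.888.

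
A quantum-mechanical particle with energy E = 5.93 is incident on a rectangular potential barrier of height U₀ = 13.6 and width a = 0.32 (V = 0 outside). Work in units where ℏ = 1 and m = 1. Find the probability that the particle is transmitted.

T = 0.276

E < U₀: inside the barrier ψ ∝ e^{±κx} with κ = √(2m(U₀ − E))/ℏ = 3.917.
κa = 1.253, sinh(κa) = 1.608.
The exact tunnelling result is T⁻¹ = 1 + U₀² sinh²(κa) / [4E(U₀ − E)] = 3.629, so T = 0.276.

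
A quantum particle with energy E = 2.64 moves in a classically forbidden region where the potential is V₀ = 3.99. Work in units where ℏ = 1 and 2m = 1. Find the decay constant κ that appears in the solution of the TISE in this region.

κ = 1.16

Since E < V₀ the TISE in this region is ψ'' = κ²ψ with κ = √(2m(V₀ − E))/ℏ.
κ = √(2 × 0.5 × 1.35) = 1.162.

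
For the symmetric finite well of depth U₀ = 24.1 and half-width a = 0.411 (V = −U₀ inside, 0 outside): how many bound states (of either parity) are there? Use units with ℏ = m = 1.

N = 2

The dimensionless depth is z₀ = a√(2mU₀)/ℏ = 0.411 × √(48.20) = 2.853.
A new bound state (alternating even/odd) appears each time z₀ passes a multiple of π/2, so N = ⌊2z₀/π⌋ + 1 = ⌊1.817⌋ + 1 = 2.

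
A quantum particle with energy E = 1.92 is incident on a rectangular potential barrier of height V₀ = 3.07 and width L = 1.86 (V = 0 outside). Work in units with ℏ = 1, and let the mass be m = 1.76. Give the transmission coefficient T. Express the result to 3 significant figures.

E < V₀: inside the barrier ψ ∝ e^{±κx} with κ = √(2m(V₀ − E))/ℏ = 2.012.
κL = 3.742, sinh(κL) = 21.08.
The exact tunnelling result is T⁻¹ = 1 + V₀² sinh²(κL) / [4E(V₀ − E)] = 475.4, so T = 0.00210.

T = 0.00210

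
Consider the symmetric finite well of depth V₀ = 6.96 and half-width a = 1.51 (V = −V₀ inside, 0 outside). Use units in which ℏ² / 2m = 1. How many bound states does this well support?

The dimensionless depth is z₀ = a√(2mV₀)/ℏ = 1.51 × √(6.960) = 3.984.
A new bound state (alternating even/odd) appears each time z₀ passes a multiple of π/2, so N = ⌊2z₀/π⌋ + 1 = ⌊2.536⌋ + 1 = 3.

N = 3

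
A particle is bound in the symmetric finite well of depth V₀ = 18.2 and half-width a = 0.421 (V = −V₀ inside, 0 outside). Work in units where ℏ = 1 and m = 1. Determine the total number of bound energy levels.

The dimensionless depth is z₀ = a√(2mV₀)/ℏ = 0.421 × √(36.40) = 2.540.
The even/odd transcendental equations gain one root per π/2 in z₀, giving N = 1 + ⌊2z₀/π⌋ = 1 + ⌊1.617⌋ = 2.

N = 2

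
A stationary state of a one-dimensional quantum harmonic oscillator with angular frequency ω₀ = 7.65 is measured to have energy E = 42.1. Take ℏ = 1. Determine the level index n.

n = 5

E_n = ℏω₀(n + ½) ⇒ n = E/(ℏω₀) − ½ = 42.1/7.65 − 0.5 = 5.003 → n = 5.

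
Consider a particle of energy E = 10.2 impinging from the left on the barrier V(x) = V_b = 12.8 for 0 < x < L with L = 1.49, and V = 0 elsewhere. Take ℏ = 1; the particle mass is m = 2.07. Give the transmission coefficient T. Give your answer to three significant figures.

T = 0.000147

Since E < V_b the interior solution is evanescent with decay constant κ = √(2m(V_b − E))/ℏ = 3.281.
κL = 4.888, sinh(κL) = 66.37.
The exact tunnelling result is T⁻¹ = 1 + V_b² sinh²(κL) / [4E(V_b − E)] = 6805, so T = 0.000147.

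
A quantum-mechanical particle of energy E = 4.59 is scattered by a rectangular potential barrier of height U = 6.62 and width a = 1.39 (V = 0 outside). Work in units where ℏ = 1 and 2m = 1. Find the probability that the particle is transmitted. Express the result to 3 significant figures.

T = 0.0631

E < U: inside the barrier ψ ∝ e^{±κx} with κ = √(2m(U − E))/ℏ = 1.425.
κa = 1.980, sinh(κa) = 3.554.
Matching ψ, ψ′ at both faces gives T = [1 + U² sinh²(κa) / (4E(U − E))]⁻¹ = 1/15.85 = 0.0631.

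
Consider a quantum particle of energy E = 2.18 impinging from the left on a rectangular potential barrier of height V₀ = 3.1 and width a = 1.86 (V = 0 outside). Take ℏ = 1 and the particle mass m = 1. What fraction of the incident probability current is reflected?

E < V₀: inside the barrier ψ ∝ e^{±κx} with κ = √(2m(V₀ − E))/ℏ = 1.356.
κa = 2.523, sinh(κa) = 6.193.
Matching ψ, ψ′ at both faces gives T = [1 + V₀² sinh²(κa) / (4E(V₀ − E))]⁻¹ = 1/46.94 = 0.0213.
R = 1 − T = 0.979.

R = 0.979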